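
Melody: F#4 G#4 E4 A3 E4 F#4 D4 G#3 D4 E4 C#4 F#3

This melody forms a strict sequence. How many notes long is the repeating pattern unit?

12 notes total. Splitting into 3 groups of 4:
F#4 G#4 E4 A3 | E4 F#4 D4 G#3 | D4 E4 C#4 F#3
Each cell is the previous one down a 2nd — so the unit is 4 notes.

4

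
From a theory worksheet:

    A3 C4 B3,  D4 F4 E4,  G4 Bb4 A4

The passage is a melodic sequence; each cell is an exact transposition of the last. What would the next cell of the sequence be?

C5 Eb5 D5

The 3-note cells begin on A3, D4, G4 — each up a 4th from the last.
So cell 4 is C5 Eb5 D5.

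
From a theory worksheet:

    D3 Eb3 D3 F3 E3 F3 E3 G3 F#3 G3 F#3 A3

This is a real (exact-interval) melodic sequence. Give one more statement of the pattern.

Taking 4-note groups, the heads are D3, E3, F#3: the pattern moves up a 2nd.
So cell 4 is G#3 A3 G#3 B3.

G#3 A3 G#3 B3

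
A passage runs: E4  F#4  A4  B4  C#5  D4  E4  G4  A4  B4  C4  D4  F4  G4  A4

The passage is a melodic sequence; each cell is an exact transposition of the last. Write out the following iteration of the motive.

Bb3 C4 Eb4 F4 G4

The 5-note cells begin on E4, D4, C4 — each down a 2nd from the last.
Statement 4 starts on Bb3 and keeps the same exact contour: Bb3 C4 Eb4 F4 G4.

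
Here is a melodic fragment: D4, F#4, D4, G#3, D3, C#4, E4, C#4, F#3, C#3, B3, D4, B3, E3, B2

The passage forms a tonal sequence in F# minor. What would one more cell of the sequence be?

The 5-note cells begin on D4, C#4, B3 — each down a 2nd from the last.
So cell 4 is A3 C#4 A3 D3 A2.

A3 C#4 A3 D3 A2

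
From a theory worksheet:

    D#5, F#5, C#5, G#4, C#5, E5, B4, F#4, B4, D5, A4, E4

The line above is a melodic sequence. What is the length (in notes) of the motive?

12 notes total. Splitting into 3 groups of 4:
D#5 F#5 C#5 G#4 | C#5 E5 B4 F#4 | B4 D5 A4 E4
Every group is a transposition down a 2nd of the one before; no shorter unit works.

4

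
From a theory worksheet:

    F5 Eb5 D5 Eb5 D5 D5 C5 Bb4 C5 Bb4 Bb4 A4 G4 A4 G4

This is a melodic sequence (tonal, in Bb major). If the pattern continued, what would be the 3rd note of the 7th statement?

Grouping in 5s, the 3rd note of each cell is D5, Bb4, G4.
Extending down a 3rd: Eb4 → C4 → A3 → F3.

F3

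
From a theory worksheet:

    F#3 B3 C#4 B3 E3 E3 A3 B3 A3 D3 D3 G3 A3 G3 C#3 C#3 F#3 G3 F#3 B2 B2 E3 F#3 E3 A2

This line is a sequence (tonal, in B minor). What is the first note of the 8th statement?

F#2

The 5-note cells begin on F#3, E3, D3, C#3, B2 — each down a 2nd from the last.
Extending the heads down a 2nd: A2 → G2 → F#2.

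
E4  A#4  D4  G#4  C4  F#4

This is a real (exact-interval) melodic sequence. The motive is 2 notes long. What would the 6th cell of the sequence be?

Gb3 C4

The 2-note cells begin on E4, D4, C4 — each down a 2nd from the last.
Extending down a 2nd: Bb3 → Ab3 → Gb3.
Statement 6 starts on Gb3 and keeps the same exact contour: Gb3 C4.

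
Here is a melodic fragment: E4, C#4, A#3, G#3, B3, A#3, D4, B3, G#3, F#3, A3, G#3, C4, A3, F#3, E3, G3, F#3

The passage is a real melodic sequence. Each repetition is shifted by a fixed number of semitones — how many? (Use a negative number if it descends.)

-2

Unit = 6 notes; the statements start on E4, D4, C4, moving down a 2nd each time.
Counting half-steps from E4 to D4: -2.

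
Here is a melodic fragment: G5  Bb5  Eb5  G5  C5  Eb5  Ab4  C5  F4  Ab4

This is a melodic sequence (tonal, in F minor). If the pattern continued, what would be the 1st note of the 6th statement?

Db4

Grouping in 2s, the 1st note of each cell is G5, Eb5, C5, Ab4, F4.
From F4, down a 3rd gives Db4.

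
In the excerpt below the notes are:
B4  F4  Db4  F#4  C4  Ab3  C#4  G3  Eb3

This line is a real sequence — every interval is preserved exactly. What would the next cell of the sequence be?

G#3 D3 Bb2

Unit = 3 notes; the statements start on B4, F#4, C#4, moving down a 4th each time.
From G#3 the exact shape gives G#3 D3 Bb2.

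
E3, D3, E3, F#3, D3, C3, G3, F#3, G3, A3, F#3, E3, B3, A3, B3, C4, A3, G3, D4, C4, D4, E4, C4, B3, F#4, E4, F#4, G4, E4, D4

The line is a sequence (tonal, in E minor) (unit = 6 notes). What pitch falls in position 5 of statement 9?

F#5

Grouping in 6s, the 5th note of each cell is D3, F#3, A3, C4, E4.
Extending up a 3rd: G4 → B4 → D5 → F#5.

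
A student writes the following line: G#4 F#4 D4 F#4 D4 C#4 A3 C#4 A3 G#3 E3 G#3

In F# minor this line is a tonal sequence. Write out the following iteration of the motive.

E3 D3 B2 D3

The 4-note cells begin on G#4, D4, A3 — each down a 4th from the last.
From E3 the diatonic shape gives E3 D3 B2 D3.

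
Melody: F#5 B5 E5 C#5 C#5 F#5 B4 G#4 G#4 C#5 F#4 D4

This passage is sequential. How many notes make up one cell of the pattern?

4

There are 12 notes; a 4-note unit gives 3 cells:
F#5 B5 E5 C#5 | C#5 F#5 B4 G#4 | G#4 C#5 F#4 D4
That's a consistent down a 4th shift per cell, and no other grouping gives one.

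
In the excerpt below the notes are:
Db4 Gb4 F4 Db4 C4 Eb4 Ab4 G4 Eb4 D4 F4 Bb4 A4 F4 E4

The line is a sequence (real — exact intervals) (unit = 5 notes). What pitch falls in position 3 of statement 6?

The unit is 5 notes. Position-3 pitches of the 3 shown cells: F4, G4, A4.
Extending up a 2nd: B4 → C#5 → D#5.

D#5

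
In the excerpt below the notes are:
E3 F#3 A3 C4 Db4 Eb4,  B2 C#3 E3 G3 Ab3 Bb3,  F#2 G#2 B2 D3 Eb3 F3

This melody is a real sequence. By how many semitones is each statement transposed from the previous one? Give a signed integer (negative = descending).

With a 6-note motive the entries are E3, B2, F#2, each down a 4th from the previous.
Counting half-steps from E3 to B2: -5.

-5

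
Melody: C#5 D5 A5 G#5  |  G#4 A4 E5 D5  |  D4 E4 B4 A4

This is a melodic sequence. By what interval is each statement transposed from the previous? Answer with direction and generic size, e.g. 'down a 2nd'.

down a 4th

Unit = 4 notes; the statements start on C#5, G#4, D4, moving down a 4th each time.
C#5 to G#4 is down a 4th.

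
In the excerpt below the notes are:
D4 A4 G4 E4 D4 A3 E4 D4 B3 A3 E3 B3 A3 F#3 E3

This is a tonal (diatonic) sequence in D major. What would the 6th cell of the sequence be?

C#2 G2 F#2 D2 C#2

Taking 5-note groups, the heads are D4, A3, E3: the pattern moves down a 4th.
Extending down a 4th: B2 → F#2 → C#2.
Statement 6 starts on C#2 and keeps the same diatonic contour: C#2 G2 F#2 D2 C#2.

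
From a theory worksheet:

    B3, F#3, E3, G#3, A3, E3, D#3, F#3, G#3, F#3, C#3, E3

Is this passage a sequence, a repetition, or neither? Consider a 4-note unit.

neither

Note 2 of cell 3 is F#3; if this were a sequence it would be D#3. No unit length gives a consistent transposition pattern.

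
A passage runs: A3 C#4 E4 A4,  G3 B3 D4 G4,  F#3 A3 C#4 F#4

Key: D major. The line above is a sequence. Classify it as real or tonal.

Every note is diatonic to D major.
Cell 1 has +4 semitones from note 1 to 2, but cell 3 has +3 — the interval quality changes while the contour stays the same, which is the hallmark of a tonal sequence.

tonal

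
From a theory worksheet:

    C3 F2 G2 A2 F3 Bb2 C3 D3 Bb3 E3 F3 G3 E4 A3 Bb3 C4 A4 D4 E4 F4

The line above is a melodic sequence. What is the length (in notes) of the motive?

20 notes total. Splitting into 5 groups of 4:
C3 F2 G2 A2 | F3 Bb2 C3 D3 | Bb3 E3 F3 G3 | E4 A3 Bb3 C4 | A4 D4 E4 F4
Every group is a transposition up a 4th of the one before; no shorter unit works.

4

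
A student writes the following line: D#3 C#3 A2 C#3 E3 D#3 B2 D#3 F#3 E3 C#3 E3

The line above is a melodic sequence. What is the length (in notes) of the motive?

4

Try groups of 4 (3 cells in 12 notes):
D#3 C#3 A2 C#3 | E3 D#3 B2 D#3 | F#3 E3 C#3 E3
Every group is a transposition up a 2nd of the one before; no shorter unit works.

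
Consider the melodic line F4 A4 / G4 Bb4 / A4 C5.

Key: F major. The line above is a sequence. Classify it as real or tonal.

Every note is diatonic to F major.
Cell 1 has +4 semitones from note 1 to 2, but cell 2 has +3 — the interval quality changes while the contour stays the same, which is the hallmark of a tonal sequence.

tonal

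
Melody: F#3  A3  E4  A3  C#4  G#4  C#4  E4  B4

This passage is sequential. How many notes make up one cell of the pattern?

There are 9 notes; a 3-note unit gives 3 cells:
F#3 A3 E4 | A3 C#4 G#4 | C#4 E4 B4
Each cell is the previous one up a 3rd — so the unit is 3 notes.

3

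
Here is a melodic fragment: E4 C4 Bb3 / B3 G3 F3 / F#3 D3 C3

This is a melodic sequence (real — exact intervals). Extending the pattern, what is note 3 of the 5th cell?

The unit is 3 notes. Position-3 pitches of the 3 shown cells: Bb3, F3, C3.
Each moves down a 4th. Continuing: G2 → D2.

D2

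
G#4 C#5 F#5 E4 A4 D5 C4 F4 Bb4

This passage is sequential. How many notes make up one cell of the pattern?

3

Try groups of 3 (3 cells in 9 notes):
G#4 C#5 F#5 | E4 A4 D5 | C4 F4 Bb4
That's a consistent down a 3rd shift per cell, and no other grouping gives one.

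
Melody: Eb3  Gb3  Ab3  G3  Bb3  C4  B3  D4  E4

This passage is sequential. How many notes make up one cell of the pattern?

3

Try groups of 3 (3 cells in 9 notes):
Eb3 Gb3 Ab3 | G3 Bb3 C4 | B3 D4 E4
That's a consistent up a 3rd shift per cell, and no other grouping gives one.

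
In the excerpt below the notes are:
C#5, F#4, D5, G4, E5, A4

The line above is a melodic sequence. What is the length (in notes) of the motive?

2

Try groups of 2 (3 cells in 6 notes):
C#5 F#4 | D5 G4 | E5 A4
That's a consistent up a 2nd shift per cell, and no other grouping gives one.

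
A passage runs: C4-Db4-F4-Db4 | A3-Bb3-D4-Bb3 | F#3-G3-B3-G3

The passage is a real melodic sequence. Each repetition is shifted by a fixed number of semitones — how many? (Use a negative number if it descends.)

-3

With a 4-note motive the entries are C4, A3, F#3, each down a 3rd from the previous.
C4 to A3 spans -3 semitones.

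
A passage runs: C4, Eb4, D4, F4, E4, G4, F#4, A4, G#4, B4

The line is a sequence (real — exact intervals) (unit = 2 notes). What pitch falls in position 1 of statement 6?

A#4

Grouping in 2s, the 1st note of each cell is C4, D4, E4, F#4, G#4.
From G#4, up a 2nd gives A#4.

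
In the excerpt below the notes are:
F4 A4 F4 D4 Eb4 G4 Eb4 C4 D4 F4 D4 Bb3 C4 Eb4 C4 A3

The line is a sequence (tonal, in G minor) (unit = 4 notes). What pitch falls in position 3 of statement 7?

With 4-note cells, note 3 of each statement runs F4, Eb4, D4, C4.
Each moves down a 2nd. Continuing: Bb3 → A3 → G3.

G3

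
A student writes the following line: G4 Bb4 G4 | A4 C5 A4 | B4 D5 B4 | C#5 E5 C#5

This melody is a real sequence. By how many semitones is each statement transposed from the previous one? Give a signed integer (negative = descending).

Taking 3-note groups, the heads are G4, A4, B4, C#5: the pattern moves up a 2nd.
G4→A4 is 69 − 67 = 2 semitones.

2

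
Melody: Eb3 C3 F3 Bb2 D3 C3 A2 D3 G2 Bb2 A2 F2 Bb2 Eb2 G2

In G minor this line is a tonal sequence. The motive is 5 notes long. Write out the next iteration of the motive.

F2 D2 G2 C2 Eb2

Taking 5-note groups, the heads are Eb3, C3, A2: the pattern moves down a 3rd.
So cell 4 is F2 D2 G2 C2 Eb2.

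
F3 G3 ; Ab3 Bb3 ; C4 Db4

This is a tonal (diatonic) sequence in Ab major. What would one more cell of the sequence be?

Eb4 F4

With a 2-note motive the entries are F3, Ab3, C4, each up a 3rd from the previous.
From Eb4 the diatonic shape gives Eb4 F4.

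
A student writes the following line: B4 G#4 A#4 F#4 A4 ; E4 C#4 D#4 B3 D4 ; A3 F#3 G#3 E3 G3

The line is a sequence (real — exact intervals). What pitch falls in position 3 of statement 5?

Grouping in 5s, the 3rd note of each cell is A#4, D#4, G#3.
Extending down a 5th: C#3 → F#2.

F#2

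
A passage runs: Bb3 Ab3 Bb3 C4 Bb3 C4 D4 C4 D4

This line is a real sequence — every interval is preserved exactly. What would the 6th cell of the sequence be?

Unit = 3 notes; the statements start on Bb3, C4, D4, moving up a 2nd each time.
Carrying on: E4 → F#4 → G#4.
From G#4 the exact shape gives G#4 F#4 G#4.

G#4 F#4 G#4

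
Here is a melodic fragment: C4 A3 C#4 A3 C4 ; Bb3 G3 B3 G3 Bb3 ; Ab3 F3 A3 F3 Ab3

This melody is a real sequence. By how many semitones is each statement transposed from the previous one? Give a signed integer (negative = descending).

Unit = 5 notes; the statements start on C4, Bb3, Ab3, moving down a 2nd each time.
C4→Bb3 is 58 − 60 = -2 semitones.

-2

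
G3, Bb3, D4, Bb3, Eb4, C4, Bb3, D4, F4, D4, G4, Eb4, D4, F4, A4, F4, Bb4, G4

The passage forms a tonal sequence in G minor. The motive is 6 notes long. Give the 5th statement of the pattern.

Unit = 6 notes; the statements start on G3, Bb3, D4, moving up a 3rd each time.
Extending up a 3rd: F4 → A4.
So cell 5 is A4 C5 Eb5 C5 F5 D5.

A4 C5 Eb5 C5 F5 D5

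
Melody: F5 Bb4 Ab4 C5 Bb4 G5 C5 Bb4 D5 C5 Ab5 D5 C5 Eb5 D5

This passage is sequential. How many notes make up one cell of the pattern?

5

There are 15 notes; a 5-note unit gives 3 cells:
F5 Bb4 Ab4 C5 Bb4 | G5 C5 Bb4 D5 C5 | Ab5 D5 C5 Eb5 D5
That's a consistent up a 2nd shift per cell, and no other grouping gives one.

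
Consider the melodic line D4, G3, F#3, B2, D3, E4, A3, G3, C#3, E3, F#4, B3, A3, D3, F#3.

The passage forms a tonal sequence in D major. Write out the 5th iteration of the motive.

A4 D4 C#4 F#3 A3

The 5-note cells begin on D4, E4, F#4 — each up a 2nd from the last.
Extending up a 2nd: G4 → A4.
So cell 5 is A4 D4 C#4 F#3 A3.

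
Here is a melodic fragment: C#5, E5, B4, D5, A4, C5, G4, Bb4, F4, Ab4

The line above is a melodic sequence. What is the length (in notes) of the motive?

2

Try groups of 2 (5 cells in 10 notes):
C#5 E5 | B4 D5 | A4 C5 | G4 Bb4 | F4 Ab4
Every group is a transposition down a 2nd of the one before; no shorter unit works.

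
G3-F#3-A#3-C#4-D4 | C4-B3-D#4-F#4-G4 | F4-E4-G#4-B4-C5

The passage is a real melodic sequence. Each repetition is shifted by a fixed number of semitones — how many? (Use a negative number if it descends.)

5

The 5-note cells begin on G3, C4, F4 — each up a 4th from the last.
G3 to C4 spans +5 semitones.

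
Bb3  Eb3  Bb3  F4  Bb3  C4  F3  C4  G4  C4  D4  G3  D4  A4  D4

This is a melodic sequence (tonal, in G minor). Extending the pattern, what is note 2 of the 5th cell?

Bb3

The unit is 5 notes. Position-2 pitches of the 3 shown cells: Eb3, F3, G3.
Each moves up a 2nd. Continuing: A3 → Bb3.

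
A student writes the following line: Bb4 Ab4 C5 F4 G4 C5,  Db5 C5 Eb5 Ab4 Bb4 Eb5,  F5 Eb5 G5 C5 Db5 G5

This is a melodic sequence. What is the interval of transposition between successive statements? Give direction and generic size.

up a 3rd

Taking 6-note groups, the heads are Bb4, Db5, F5: the pattern moves up a 3rd.
From Bb4 to Db5: up a 3rd.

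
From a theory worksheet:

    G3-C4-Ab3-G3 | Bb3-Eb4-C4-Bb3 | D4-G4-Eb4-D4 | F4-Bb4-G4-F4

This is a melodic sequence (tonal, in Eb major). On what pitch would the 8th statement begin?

Unit = 4 notes; the statements start on G3, Bb3, D4, F4, moving up a 3rd each time.
Continuing: Ab4 → C5 → Eb5 → G5. Statement 8 starts on G5.

G5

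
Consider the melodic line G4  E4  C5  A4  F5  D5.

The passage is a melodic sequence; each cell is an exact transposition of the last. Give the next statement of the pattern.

The 2-note cells begin on G4, C5, F5 — each up a 4th from the last.
Statement 4 starts on Bb5 and keeps the same exact contour: Bb5 G5.

Bb5 G5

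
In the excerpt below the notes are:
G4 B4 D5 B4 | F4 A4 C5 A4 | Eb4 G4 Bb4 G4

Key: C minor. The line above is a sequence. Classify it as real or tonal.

real

Each cell has the same semitone pattern (4, 3, -3) — intervals are preserved exactly.
And B4 lies outside C minor, so the sequence is real rather than tonal.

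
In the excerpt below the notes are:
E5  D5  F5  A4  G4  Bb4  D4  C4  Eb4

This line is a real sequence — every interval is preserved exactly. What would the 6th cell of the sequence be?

F2 Eb2 Gb2

Unit = 3 notes; the statements start on E5, A4, D4, moving down a 5th each time.
Extending down a 5th: G3 → C3 → F2.
Statement 6 starts on F2 and keeps the same exact contour: F2 Eb2 Gb2.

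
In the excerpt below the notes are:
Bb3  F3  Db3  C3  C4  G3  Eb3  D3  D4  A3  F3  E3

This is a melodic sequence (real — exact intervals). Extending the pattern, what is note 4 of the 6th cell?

A#3

With 4-note cells, note 4 of each statement runs C3, D3, E3.
Carrying that up a 2nd forward: F#3 → G#3 → A#3.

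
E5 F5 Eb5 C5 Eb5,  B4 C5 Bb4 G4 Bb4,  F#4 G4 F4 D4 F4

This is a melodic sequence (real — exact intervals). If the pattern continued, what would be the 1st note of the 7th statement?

The unit is 5 notes. Position-1 pitches of the 3 shown cells: E5, B4, F#4.
Extending down a 4th: C#4 → G#3 → D#3 → A#2.

A#2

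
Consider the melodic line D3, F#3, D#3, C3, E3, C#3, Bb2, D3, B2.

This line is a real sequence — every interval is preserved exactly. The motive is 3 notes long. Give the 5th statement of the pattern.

Gb2 Bb2 G2

With a 3-note motive the entries are D3, C3, Bb2, each down a 2nd from the previous.
Extending down a 2nd: Ab2 → Gb2.
Statement 5 starts on Gb2 and keeps the same exact contour: Gb2 Bb2 G2.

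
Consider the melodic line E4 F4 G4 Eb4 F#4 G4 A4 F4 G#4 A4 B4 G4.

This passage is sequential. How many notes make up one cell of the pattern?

Try groups of 4 (3 cells in 12 notes):
E4 F4 G4 Eb4 | F#4 G4 A4 F4 | G#4 A4 B4 G4
Every group is a transposition up a 2nd of the one before; no shorter unit works.

4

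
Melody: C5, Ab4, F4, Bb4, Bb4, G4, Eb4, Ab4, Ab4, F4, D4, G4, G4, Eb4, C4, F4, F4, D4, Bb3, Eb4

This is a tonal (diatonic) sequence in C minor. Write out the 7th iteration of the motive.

D4 Bb3 G3 C4

The 4-note cells begin on C5, Bb4, Ab4, G4, F4 — each down a 2nd from the last.
Extending down a 2nd: Eb4 → D4.
Statement 7 starts on D4 and keeps the same diatonic contour: D4 Bb3 G3 C4.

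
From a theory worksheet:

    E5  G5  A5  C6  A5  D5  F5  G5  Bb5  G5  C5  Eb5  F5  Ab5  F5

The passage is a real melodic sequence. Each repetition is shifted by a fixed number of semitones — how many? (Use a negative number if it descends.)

With a 5-note motive the entries are E5, D5, C5, each down a 2nd from the previous.
E5→D5 is 74 − 76 = -2 semitones.

-2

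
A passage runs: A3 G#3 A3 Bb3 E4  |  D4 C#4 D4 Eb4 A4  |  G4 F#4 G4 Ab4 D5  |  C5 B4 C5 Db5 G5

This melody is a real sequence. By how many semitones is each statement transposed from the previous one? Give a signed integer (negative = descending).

5

With a 5-note motive the entries are A3, D4, G4, C5, each up a 4th from the previous.
A3→D4 is 62 − 57 = 5 semitones.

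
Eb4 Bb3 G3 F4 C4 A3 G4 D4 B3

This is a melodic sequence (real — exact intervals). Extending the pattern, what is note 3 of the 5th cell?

The unit is 3 notes. Position-3 pitches of the 3 shown cells: G3, A3, B3.
Extending up a 2nd: C#4 → D#4.

D#4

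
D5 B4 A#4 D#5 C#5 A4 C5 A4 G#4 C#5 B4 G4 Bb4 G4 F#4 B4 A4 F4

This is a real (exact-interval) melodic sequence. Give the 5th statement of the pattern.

With a 6-note motive the entries are D5, C5, Bb4, each down a 2nd from the previous.
Carrying on: Ab4 → Gb4.
So cell 5 is Gb4 Eb4 D4 G4 F4 Db4.

Gb4 Eb4 D4 G4 F4 Db4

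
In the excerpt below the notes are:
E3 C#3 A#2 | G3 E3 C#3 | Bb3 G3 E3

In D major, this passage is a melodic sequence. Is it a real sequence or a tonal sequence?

Each cell has the same semitone pattern (-3, -3) — intervals are preserved exactly.
And A#2 lies outside D major, so the sequence is real rather than tonal.

real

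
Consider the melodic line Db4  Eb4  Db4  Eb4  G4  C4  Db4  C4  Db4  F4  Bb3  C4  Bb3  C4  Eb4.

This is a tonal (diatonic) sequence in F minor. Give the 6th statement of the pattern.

The 5-note cells begin on Db4, C4, Bb3 — each down a 2nd from the last.
Extending down a 2nd: Ab3 → G3 → F3.
From F3 the diatonic shape gives F3 G3 F3 G3 Bb3.

F3 G3 F3 G3 Bb3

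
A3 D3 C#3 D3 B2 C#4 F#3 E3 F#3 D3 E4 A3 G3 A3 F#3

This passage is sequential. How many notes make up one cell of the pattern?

5

15 notes total. Splitting into 3 groups of 5:
A3 D3 C#3 D3 B2 | C#4 F#3 E3 F#3 D3 | E4 A3 G3 A3 F#3
Each cell is the previous one up a 3rd — so the unit is 5 notes.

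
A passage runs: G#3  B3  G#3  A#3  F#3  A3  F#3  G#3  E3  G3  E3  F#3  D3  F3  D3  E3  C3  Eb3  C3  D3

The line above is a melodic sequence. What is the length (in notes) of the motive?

4

Try groups of 4 (5 cells in 20 notes):
G#3 B3 G#3 A#3 | F#3 A3 F#3 G#3 | E3 G3 E3 F#3 | D3 F3 D3 E3 | C3 Eb3 C3 D3
Every group is a transposition down a 2nd of the one before; no shorter unit works.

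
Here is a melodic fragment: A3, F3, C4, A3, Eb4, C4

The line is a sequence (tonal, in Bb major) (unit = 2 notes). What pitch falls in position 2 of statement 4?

With 2-note cells, note 2 of each statement runs F3, A3, C4.
One more up a 3rd gives Eb4.

Eb4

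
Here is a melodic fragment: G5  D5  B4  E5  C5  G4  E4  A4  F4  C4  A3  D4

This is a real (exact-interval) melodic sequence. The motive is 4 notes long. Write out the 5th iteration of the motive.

Eb3 Bb2 G2 C3

With a 4-note motive the entries are G5, C5, F4, each down a 5th from the previous.
Extending down a 5th: Bb3 → Eb3.
From Eb3 the exact shape gives Eb3 Bb2 G2 C3.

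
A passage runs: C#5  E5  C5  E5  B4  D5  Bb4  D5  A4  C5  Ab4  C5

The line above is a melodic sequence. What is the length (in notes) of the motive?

4

Try groups of 4 (3 cells in 12 notes):
C#5 E5 C5 E5 | B4 D5 Bb4 D5 | A4 C5 Ab4 C5
Every group is a transposition down a 2nd of the one before; no shorter unit works.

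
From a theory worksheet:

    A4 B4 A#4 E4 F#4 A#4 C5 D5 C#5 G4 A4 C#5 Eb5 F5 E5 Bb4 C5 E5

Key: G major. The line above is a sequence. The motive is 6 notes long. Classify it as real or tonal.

Each cell has the same semitone pattern (2, -1, -6, 2, 4) — intervals are preserved exactly.
And A#4 lies outside G major, so the sequence is real rather than tonal.

real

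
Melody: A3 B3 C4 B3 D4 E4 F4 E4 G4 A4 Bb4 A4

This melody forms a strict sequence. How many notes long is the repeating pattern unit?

There are 12 notes; a 4-note unit gives 3 cells:
A3 B3 C4 B3 | D4 E4 F4 E4 | G4 A4 Bb4 A4
Every group is a transposition up a 4th of the one before; no shorter unit works.

4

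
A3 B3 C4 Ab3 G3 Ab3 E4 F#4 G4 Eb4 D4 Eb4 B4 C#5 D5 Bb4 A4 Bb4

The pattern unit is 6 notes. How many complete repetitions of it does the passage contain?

18 notes in groups of 6 gives 18/6 = 3 statements.
Starts: A3, E4, B4 — each up a 5th.

3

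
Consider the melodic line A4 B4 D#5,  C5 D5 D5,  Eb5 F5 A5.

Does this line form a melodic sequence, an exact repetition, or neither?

neither

Note 3 of cell 2 is D5; if this were a sequence it would be F#5. No unit length gives a consistent transposition pattern.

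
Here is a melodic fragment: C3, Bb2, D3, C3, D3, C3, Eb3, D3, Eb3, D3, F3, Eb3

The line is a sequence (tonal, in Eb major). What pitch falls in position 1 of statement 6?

Grouping in 4s, the 1st note of each cell is C3, D3, Eb3.
Carrying that up a 2nd forward: F3 → G3 → Ab3.

Ab3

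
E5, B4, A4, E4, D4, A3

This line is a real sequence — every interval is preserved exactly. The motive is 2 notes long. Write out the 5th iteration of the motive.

C3 G2

Taking 2-note groups, the heads are E5, A4, D4: the pattern moves down a 5th.
Carrying on: G3 → C3.
So cell 5 is C3 G2.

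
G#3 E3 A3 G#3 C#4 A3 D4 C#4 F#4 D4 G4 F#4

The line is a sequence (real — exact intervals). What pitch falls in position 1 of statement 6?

A5

With 4-note cells, note 1 of each statement runs G#3, C#4, F#4.
Extending up a 4th: B4 → E5 → A5.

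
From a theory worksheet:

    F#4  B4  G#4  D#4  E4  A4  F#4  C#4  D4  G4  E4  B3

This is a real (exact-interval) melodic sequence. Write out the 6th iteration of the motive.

The 4-note cells begin on F#4, E4, D4 — each down a 2nd from the last.
Carrying on: C4 → Bb3 → Ab3.
From Ab3 the exact shape gives Ab3 Db4 Bb3 F3.

Ab3 Db4 Bb3 F3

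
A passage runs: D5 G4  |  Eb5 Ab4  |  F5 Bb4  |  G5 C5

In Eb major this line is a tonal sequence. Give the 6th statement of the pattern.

Taking 2-note groups, the heads are D5, Eb5, F5, G5: the pattern moves up a 2nd.
Carrying on: Ab5 → Bb5.
So cell 6 is Bb5 Eb5.

Bb5 Eb5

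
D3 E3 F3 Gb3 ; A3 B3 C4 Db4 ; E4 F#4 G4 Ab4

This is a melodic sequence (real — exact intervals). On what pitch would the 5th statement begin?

Unit = 4 notes; the statements start on D3, A3, E4, moving up a 5th each time.
Continuing: B4 → F#5. Statement 5 starts on F#5.

F#5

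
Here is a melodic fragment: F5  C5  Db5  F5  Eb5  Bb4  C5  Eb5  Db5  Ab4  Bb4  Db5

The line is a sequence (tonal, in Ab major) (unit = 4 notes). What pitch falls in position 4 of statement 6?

Ab4

Grouping in 4s, the 4th note of each cell is F5, Eb5, Db5.
Extending down a 2nd: C5 → Bb4 → Ab4.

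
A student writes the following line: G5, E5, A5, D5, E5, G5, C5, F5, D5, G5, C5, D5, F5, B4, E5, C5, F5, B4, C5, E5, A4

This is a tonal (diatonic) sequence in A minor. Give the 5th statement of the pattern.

C5 A4 D5 G4 A4 C5 F4

Taking 7-note groups, the heads are G5, F5, E5: the pattern moves down a 2nd.
Carrying on: D5 → C5.
From C5 the diatonic shape gives C5 A4 D5 G4 A4 C5 F4.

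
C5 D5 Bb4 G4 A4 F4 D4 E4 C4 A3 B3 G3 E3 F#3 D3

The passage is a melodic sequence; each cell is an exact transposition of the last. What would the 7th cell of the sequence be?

With a 3-note motive the entries are C5, G4, D4, A3, E3, each down a 4th from the previous.
Continuing the starts: B2 → F#2.
So cell 7 is F#2 G#2 E2.

F#2 G#2 E2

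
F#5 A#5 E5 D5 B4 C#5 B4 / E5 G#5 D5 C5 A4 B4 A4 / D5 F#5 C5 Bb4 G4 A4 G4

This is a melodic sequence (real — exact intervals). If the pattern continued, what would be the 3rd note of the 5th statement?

The unit is 7 notes. Position-3 pitches of the 3 shown cells: E5, D5, C5.
Carrying that down a 2nd forward: Bb4 → Ab4.

Ab4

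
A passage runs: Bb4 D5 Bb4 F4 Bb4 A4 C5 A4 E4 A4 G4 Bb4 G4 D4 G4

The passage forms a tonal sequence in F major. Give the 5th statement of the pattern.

E4 G4 E4 Bb3 E4

Taking 5-note groups, the heads are Bb4, A4, G4: the pattern moves down a 2nd.
Carrying on: F4 → E4.
From E4 the diatonic shape gives E4 G4 E4 Bb3 E4.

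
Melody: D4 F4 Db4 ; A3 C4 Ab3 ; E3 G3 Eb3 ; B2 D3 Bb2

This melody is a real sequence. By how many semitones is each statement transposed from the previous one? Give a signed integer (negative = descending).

-5

Unit = 3 notes; the statements start on D4, A3, E3, B2, moving down a 4th each time.
Counting half-steps from D4 to A3: -5.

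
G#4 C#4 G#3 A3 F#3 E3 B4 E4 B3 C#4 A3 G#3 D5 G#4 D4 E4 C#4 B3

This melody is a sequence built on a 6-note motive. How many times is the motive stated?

18 notes in groups of 6 gives 18/6 = 3 statements.
Starts: G#4, B4, D5 — each up a 3rd.

3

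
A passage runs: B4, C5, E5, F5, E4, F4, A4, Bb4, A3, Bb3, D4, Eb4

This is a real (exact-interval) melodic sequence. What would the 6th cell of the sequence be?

Unit = 4 notes; the statements start on B4, E4, A3, moving down a 5th each time.
Extending down a 5th: D3 → G2 → C2.
So cell 6 is C2 Db2 F2 Gb2.

C2 Db2 F2 Gb2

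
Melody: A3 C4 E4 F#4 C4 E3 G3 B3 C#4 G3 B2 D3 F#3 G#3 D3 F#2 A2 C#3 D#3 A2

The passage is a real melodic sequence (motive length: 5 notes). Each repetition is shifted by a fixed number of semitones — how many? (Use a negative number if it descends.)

The 5-note cells begin on A3, E3, B2, F#2 — each down a 4th from the last.
Counting half-steps from A3 to E3: -5.

-5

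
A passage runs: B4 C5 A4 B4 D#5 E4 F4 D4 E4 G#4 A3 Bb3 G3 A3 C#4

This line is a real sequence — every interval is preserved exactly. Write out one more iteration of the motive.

D3 Eb3 C3 D3 F#3

With a 5-note motive the entries are B4, E4, A3, each down a 5th from the previous.
So cell 4 is D3 Eb3 C3 D3 F#3.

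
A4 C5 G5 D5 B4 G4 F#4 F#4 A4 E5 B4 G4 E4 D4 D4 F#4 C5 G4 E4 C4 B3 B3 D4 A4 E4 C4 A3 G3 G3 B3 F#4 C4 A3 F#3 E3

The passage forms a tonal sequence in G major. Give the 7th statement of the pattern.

C3 E3 B3 F#3 D3 B2 A2

Unit = 7 notes; the statements start on A4, F#4, D4, B3, G3, moving down a 3rd each time.
Continuing the starts: E3 → C3.
Statement 7 starts on C3 and keeps the same diatonic contour: C3 E3 B3 F#3 D3 B2 A2.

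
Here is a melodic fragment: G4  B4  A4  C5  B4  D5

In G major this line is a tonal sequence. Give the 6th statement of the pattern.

The 2-note cells begin on G4, A4, B4 — each up a 2nd from the last.
Carrying on: C5 → D5 → E5.
Statement 6 starts on E5 and keeps the same diatonic contour: E5 G5.

E5 G5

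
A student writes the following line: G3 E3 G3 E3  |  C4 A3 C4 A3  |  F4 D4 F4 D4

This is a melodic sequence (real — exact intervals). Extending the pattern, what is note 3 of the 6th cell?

Ab5

The unit is 4 notes. Position-3 pitches of the 3 shown cells: G3, C4, F4.
Carrying that up a 4th forward: Bb4 → Eb5 → Ab5.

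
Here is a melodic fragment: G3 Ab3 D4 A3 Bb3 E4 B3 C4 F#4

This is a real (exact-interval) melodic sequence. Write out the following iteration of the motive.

C#4 D4 G#4

The 3-note cells begin on G3, A3, B3 — each up a 2nd from the last.
From C#4 the exact shape gives C#4 D4 G#4.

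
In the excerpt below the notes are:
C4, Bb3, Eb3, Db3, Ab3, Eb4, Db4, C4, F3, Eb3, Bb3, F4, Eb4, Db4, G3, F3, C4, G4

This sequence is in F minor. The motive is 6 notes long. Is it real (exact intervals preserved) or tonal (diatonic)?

Every note is diatonic to F minor.
Cell 1 has -2 semitones from note 1 to 2, but cell 2 has -1 — the interval quality changes while the contour stays the same, which is the hallmark of a tonal sequence.

tonal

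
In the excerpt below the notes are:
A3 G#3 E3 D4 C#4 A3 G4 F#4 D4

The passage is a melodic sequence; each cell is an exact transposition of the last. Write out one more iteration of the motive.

With a 3-note motive the entries are A3, D4, G4, each up a 4th from the previous.
From C5 the exact shape gives C5 B4 G4.

C5 B4 G4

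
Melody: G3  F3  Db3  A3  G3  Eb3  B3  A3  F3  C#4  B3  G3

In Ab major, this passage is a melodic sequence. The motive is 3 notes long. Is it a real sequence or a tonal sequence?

Each cell has the same semitone pattern (-2, -4) — intervals are preserved exactly.
And A3 lies outside Ab major, so the sequence is real rather than tonal.

real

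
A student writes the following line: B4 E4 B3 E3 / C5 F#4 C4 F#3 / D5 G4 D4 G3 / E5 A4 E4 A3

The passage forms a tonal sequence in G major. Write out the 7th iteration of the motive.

A5 D5 A4 D4

Taking 4-note groups, the heads are B4, C5, D5, E5: the pattern moves up a 2nd.
Carrying on: F#5 → G5 → A5.
Statement 7 starts on A5 and keeps the same diatonic contour: A5 D5 A4 D4.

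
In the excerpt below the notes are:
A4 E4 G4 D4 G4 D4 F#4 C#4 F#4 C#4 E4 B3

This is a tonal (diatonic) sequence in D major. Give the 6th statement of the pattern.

C#4 G3 B3 F#3

With a 4-note motive the entries are A4, G4, F#4, each down a 2nd from the previous.
Continuing the starts: E4 → D4 → C#4.
Statement 6 starts on C#4 and keeps the same diatonic contour: C#4 G3 B3 F#3.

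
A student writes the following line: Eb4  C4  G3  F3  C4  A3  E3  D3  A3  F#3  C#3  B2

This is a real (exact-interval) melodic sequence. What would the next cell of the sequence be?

F#3 D#3 A#2 G#2

The 4-note cells begin on Eb4, C4, A3 — each down a 3rd from the last.
From F#3 the exact shape gives F#3 D#3 A#2 G#2.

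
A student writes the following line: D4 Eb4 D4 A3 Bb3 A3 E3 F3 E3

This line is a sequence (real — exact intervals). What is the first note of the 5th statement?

F#2

Taking 3-note groups, the heads are D4, A3, E3: the pattern moves down a 4th.
Extending the heads down a 4th: B2 → F#2.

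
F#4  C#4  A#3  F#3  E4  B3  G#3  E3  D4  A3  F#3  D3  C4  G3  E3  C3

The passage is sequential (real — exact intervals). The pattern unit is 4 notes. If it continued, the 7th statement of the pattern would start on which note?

With a 4-note motive the entries are F#4, E4, D4, C4, each down a 2nd from the previous.
Continuing: Bb3 → Ab3 → Gb3. Statement 7 starts on Gb3.

Gb3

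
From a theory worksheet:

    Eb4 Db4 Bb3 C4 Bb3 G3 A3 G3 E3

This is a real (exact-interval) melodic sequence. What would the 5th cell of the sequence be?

D#3 C#3 A#2

With a 3-note motive the entries are Eb4, C4, A3, each down a 3rd from the previous.
Continuing the starts: F#3 → D#3.
From D#3 the exact shape gives D#3 C#3 A#2.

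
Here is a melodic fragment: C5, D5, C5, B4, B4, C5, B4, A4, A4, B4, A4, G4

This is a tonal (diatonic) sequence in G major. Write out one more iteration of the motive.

Taking 4-note groups, the heads are C5, B4, A4: the pattern moves down a 2nd.
From G4 the diatonic shape gives G4 A4 G4 F#4.

G4 A4 G4 F#4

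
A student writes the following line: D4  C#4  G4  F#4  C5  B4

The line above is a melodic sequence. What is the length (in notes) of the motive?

2

Try groups of 2 (3 cells in 6 notes):
D4 C#4 | G4 F#4 | C5 B4
Every group is a transposition up a 4th of the one before; no shorter unit works.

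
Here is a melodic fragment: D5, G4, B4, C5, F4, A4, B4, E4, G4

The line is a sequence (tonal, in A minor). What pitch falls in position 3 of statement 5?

E4

With 3-note cells, note 3 of each statement runs B4, A4, G4.
Extending down a 2nd: F4 → E4.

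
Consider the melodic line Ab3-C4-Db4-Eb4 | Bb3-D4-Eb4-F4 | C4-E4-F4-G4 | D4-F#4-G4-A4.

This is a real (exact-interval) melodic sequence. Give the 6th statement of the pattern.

The 4-note cells begin on Ab3, Bb3, C4, D4 — each up a 2nd from the last.
Carrying on: E4 → F#4.
So cell 6 is F#4 A#4 B4 C#5.

F#4 A#4 B4 C#5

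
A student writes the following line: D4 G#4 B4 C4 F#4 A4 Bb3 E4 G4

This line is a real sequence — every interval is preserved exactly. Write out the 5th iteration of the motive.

Gb3 C4 Eb4

The 3-note cells begin on D4, C4, Bb3 — each down a 2nd from the last.
Continuing the starts: Ab3 → Gb3.
Statement 5 starts on Gb3 and keeps the same exact contour: Gb3 C4 Eb4.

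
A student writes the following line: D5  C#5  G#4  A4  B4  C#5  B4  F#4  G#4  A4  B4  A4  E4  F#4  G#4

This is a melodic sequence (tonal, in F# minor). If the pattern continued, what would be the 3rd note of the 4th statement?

Grouping in 5s, the 3rd note of each cell is G#4, F#4, E4.
Each moves down a 2nd; the next is D4.

D4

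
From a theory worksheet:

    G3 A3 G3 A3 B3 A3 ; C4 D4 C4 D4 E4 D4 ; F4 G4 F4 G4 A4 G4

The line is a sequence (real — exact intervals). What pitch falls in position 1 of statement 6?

Ab5

The unit is 6 notes. Position-1 pitches of the 3 shown cells: G3, C4, F4.
Each moves up a 4th. Continuing: Bb4 → Eb5 → Ab5.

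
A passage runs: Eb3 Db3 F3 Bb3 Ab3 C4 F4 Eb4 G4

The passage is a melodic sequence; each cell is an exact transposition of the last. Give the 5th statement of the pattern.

G5 F5 A5

The 3-note cells begin on Eb3, Bb3, F4 — each up a 5th from the last.
Continuing the starts: C5 → G5.
From G5 the exact shape gives G5 F5 A5.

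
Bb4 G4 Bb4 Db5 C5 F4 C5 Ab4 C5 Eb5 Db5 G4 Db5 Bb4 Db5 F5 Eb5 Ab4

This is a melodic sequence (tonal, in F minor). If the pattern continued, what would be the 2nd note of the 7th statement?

Grouping in 6s, the 2nd note of each cell is G4, Ab4, Bb4.
Extending up a 2nd: C5 → Db5 → Eb5 → F5.

F5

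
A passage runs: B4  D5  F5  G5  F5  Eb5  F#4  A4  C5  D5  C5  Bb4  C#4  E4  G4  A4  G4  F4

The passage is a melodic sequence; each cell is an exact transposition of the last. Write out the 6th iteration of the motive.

With a 6-note motive the entries are B4, F#4, C#4, each down a 4th from the previous.
Continuing the starts: G#3 → D#3 → A#2.
From A#2 the exact shape gives A#2 C#3 E3 F#3 E3 D3.

A#2 C#3 E3 F#3 E3 D3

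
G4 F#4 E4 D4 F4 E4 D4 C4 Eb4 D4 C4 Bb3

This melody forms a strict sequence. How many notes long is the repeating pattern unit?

4

There are 12 notes; a 4-note unit gives 3 cells:
G4 F#4 E4 D4 | F4 E4 D4 C4 | Eb4 D4 C4 Bb3
Each cell is the previous one down a 2nd — so the unit is 4 notes.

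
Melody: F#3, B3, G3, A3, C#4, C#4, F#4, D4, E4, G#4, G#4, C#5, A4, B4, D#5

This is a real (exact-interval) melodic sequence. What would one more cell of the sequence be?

Taking 5-note groups, the heads are F#3, C#4, G#4: the pattern moves up a 5th.
So cell 4 is D#5 G#5 E5 F#5 A#5.

D#5 G#5 E5 F#5 A#5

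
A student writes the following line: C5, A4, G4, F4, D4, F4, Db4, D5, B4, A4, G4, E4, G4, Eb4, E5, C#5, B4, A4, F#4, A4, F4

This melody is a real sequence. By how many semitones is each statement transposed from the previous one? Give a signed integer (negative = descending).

Unit = 7 notes; the statements start on C5, D5, E5, moving up a 2nd each time.
Counting half-steps from C5 to D5: 2.

2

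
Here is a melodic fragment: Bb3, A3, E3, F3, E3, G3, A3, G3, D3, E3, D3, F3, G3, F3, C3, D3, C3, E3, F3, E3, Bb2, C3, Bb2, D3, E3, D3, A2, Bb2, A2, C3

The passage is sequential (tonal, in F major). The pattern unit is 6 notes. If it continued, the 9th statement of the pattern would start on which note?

A2

The 6-note cells begin on Bb3, A3, G3, F3, E3 — each down a 2nd from the last.
Continuing: D3 → C3 → Bb2 → A2. Statement 9 starts on A2.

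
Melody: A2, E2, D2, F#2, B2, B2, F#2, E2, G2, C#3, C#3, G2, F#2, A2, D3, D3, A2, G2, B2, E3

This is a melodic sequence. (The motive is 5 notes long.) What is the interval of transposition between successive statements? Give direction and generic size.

Taking 5-note groups, the heads are A2, B2, C#3, D3: the pattern moves up a 2nd.
A2 to B2 is up a 2nd.

up a 2nd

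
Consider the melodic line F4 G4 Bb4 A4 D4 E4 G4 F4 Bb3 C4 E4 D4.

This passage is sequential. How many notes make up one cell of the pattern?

4

There are 12 notes; a 4-note unit gives 3 cells:
F4 G4 Bb4 A4 | D4 E4 G4 F4 | Bb3 C4 E4 D4
Each cell is the previous one down a 3rd — so the unit is 4 notes.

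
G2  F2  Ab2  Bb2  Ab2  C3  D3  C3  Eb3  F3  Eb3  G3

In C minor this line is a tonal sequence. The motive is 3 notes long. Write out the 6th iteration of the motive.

Taking 3-note groups, the heads are G2, Bb2, D3, F3: the pattern moves up a 3rd.
Continuing the starts: Ab3 → C4.
So cell 6 is C4 Bb3 D4.

C4 Bb3 D4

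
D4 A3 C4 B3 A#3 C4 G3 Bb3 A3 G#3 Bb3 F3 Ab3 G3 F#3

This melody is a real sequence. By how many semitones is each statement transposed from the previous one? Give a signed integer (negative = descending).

Taking 5-note groups, the heads are D4, C4, Bb3: the pattern moves down a 2nd.
Counting half-steps from D4 to C4: -2.

-2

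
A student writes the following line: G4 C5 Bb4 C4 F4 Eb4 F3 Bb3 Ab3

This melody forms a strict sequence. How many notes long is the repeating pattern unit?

9 notes total. Splitting into 3 groups of 3:
G4 C5 Bb4 | C4 F4 Eb4 | F3 Bb3 Ab3
That's a consistent down a 5th shift per cell, and no other grouping gives one.

3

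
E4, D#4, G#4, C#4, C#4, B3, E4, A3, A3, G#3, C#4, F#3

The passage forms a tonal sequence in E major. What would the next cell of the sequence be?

F#3 E3 A3 D#3

With a 4-note motive the entries are E4, C#4, A3, each down a 3rd from the previous.
From F#3 the diatonic shape gives F#3 E3 A3 D#3.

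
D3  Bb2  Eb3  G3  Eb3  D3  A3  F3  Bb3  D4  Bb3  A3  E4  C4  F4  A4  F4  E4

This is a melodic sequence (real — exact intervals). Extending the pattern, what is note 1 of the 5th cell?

Grouping in 6s, the 1st note of each cell is D3, A3, E4.
Each moves up a 5th. Continuing: B4 → F#5.

F#5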